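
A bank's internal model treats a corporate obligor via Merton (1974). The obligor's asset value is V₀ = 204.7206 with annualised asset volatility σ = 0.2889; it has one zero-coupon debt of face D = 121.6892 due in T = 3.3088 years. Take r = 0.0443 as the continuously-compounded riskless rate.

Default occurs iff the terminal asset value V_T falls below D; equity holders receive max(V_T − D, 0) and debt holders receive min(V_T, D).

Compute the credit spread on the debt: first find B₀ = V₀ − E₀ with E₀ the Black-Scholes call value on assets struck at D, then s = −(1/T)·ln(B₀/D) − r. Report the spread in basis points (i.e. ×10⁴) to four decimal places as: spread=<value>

d₁ = [ln(V₀/D) + (r + σ²/2)T] / (σ√T)
   = [ln(204.7206/121.6892) + (0.0443 + 0.5·0.2889²)·3.3088] / (0.2889·√3.3088)
   = [0.520176 + 0.284661] / 0.525512 = 1.531529
d₂ = d₁ − σ√T = 1.531529 − 0.525512 = 1.006017
N(d₁) = 0.937181,  N(d₂) = 0.842796,  e^(−rT) = 0.863657
E₀ = V₀·N(d₁) − D·e^(−rT)·N(d₂)
   = 204.7206·0.937181 − 121.6892·0.863657·0.842796 = 103.284235
B₀ = V₀ − E₀ = 204.7206 − 103.284235 = 101.436365
spread = −(1/T)·ln(B₀/D) − r = −(1/3.3088)·ln(101.436365/121.6892) − 0.0443 = 0.01071650
in basis points: 0.01071650 × 10⁴ = 107.1650 bp

spread=107.1650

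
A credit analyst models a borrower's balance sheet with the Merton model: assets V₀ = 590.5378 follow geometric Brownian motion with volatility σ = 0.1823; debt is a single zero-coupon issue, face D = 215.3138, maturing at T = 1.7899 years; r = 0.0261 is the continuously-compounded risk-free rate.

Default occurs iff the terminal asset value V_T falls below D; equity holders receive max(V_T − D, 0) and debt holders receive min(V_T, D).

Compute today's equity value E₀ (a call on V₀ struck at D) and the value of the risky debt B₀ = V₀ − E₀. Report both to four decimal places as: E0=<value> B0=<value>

d₁ = [ln(V₀/D) + (r + σ²/2)T] / (σ√T)
   = [ln(590.5378/215.3138) + (0.0261 + 0.5·0.1823²)·1.7899] / (0.1823·√1.7899)
   = [1.008937 + 0.076459] / 0.243894 = 4.450277
d₂ = d₁ − σ√T = 4.450277 − 0.243894 = 4.206383
N(d₁) = 0.999996,  N(d₂) = 0.999987,  e^(−rT) = 0.954358
E₀ = V₀·N(d₁) − D·e^(−rT)·N(d₂)
   = 590.5378·0.999996 − 215.3138·0.954358·0.999987 = 385.051481
B₀ = V₀ − E₀ = 590.5378 − 385.051481 = 205.486319

E0=385.0515 B0=205.4863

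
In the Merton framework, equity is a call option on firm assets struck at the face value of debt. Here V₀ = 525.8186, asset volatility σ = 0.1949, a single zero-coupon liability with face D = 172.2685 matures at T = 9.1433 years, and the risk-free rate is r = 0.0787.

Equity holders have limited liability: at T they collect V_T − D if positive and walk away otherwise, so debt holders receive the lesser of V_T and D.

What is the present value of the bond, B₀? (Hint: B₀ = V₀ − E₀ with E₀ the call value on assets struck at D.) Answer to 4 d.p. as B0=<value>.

B0=83.8573

d₁ = [ln(V₀/D) + (r + σ²/2)T] / (σ√T)
   = [ln(525.8186/172.2685) + (0.0787 + 0.5·0.1949²)·9.1433] / (0.1949·√9.1433)
   = [1.115902 + 0.893236] / 0.589336 = 3.409153
d₂ = d₁ − σ√T = 3.409153 − 0.589336 = 2.819817
N(d₁) = 0.999674,  N(d₂) = 0.997597,  e^(−rT) = 0.486958
E₀ = V₀·N(d₁) − D·e^(−rT)·N(d₂)
   = 525.8186·0.999674 − 172.2685·0.486958·0.997597 = 441.961321
B₀ = V₀ − E₀ = 525.8186 − 441.961321 = 83.857279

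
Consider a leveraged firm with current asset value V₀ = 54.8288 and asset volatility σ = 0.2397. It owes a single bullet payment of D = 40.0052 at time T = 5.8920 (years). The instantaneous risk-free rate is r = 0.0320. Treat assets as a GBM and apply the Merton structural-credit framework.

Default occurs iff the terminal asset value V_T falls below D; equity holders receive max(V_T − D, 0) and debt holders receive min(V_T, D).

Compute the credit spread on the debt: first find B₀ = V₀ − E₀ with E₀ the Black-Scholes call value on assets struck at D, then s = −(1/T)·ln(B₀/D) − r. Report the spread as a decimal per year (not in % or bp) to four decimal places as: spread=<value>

d₁ = [ln(V₀/D) + (r + σ²/2)T] / (σ√T)
   = [ln(54.8288/40.0052) + (0.0320 + 0.5·0.2397²)·5.8920] / (0.2397·√5.8920)
   = [0.315206 + 0.357810] / 0.581834 = 1.156714
d₂ = d₁ − σ√T = 1.156714 − 0.581834 = 0.574879
N(d₁) = 0.876305,  N(d₂) = 0.717314,  e^(−rT) = 0.828164
E₀ = V₀·N(d₁) − D·e^(−rT)·N(d₂)
   = 54.8288·0.876305 − 40.0052·0.828164·0.717314 = 24.281549
B₀ = V₀ − E₀ = 54.8288 − 24.281549 = 30.547251
spread = −(1/T)·ln(B₀/D) − r = −(1/5.8920)·ln(30.547251/40.0052) − 0.0320 = 0.01377983

spread=0.0138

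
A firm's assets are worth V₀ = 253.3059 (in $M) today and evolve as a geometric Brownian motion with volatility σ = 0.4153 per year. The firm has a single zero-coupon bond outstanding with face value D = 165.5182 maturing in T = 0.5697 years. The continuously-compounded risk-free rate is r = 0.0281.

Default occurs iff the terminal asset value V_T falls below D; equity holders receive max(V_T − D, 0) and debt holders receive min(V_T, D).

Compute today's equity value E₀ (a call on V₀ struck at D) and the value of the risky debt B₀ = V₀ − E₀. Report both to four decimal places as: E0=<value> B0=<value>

E0=92.6876 B0=160.6183

d₁ = [ln(V₀/D) + (r + σ²/2)T] / (σ√T)
   = [ln(253.3059/165.5182) + (0.0281 + 0.5·0.4153²)·0.5697] / (0.4153·√0.5697)
   = [0.425517 + 0.065138] / 0.313462 = 1.565275
d₂ = d₁ − σ√T = 1.565275 − 0.313462 = 1.251813
N(d₁) = 0.941241,  N(d₂) = 0.894681,  e^(−rT) = 0.984119
E₀ = V₀·N(d₁) − D·e^(−rT)·N(d₂)
   = 253.3059·0.941241 − 165.5182·0.984119·0.894681 = 92.687628
B₀ = V₀ − E₀ = 253.3059 − 92.687628 = 160.618272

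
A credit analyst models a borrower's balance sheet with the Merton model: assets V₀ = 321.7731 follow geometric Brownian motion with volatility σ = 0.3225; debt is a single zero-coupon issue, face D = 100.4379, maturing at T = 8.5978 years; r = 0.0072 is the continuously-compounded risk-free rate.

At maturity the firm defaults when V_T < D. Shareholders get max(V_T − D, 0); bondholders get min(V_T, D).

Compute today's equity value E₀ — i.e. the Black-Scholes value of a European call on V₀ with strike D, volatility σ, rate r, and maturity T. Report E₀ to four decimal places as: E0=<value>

d₁ = [ln(V₀/D) + (r + σ²/2)T] / (σ√T)
   = [ln(321.7731/100.4379) + (0.0072 + 0.5·0.3225²)·8.5978] / (0.3225·√8.5978)
   = [1.164307 + 0.509017] / 0.945635 = 1.769524
d₂ = d₁ − σ√T = 1.769524 − 0.945635 = 0.823890
N(d₁) = 0.961597,  N(d₂) = 0.794999,  e^(−rT) = 0.939973
E₀ = V₀·N(d₁) − D·e^(−rT)·N(d₂)
   = 321.7731·0.961597 − 100.4379·0.939973·0.794999 = 234.361003

E0=234.3610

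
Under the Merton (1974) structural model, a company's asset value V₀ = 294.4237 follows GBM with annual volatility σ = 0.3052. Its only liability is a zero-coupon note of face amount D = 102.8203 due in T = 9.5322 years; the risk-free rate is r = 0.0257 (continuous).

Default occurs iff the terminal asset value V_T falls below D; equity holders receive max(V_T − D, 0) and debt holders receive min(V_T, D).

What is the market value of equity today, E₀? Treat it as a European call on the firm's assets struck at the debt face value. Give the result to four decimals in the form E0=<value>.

E0=219.1247

d₁ = [ln(V₀/D) + (r + σ²/2)T] / (σ√T)
   = [ln(294.4237/102.8203) + (0.0257 + 0.5·0.3052²)·9.5322] / (0.3052·√9.5322)
   = [1.052037 + 0.688926] / 0.942282 = 1.847602
d₂ = d₁ − σ√T = 1.847602 − 0.942282 = 0.905319
N(d₁) = 0.967670,  N(d₂) = 0.817352,  e^(−rT) = 0.782722
E₀ = V₀·N(d₁) − D·e^(−rT)·N(d₂)
   = 294.4237·0.967670 − 102.8203·0.782722·0.817352 = 219.124733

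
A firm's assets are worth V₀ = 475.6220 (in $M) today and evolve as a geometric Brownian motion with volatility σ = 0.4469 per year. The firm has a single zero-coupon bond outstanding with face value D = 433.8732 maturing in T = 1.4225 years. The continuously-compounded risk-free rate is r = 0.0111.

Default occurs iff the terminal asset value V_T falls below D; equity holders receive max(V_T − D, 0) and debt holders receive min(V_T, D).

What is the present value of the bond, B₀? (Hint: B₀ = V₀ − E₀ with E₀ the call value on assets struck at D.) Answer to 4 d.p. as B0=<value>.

d₁ = [ln(V₀/D) + (r + σ²/2)T] / (σ√T)
   = [ln(475.6220/433.8732) + (0.0111 + 0.5·0.4469²)·1.4225] / (0.4469·√1.4225)
   = [0.091871 + 0.157840] / 0.533011 = 0.468492
d₂ = d₁ − σ√T = 0.468492 − 0.533011 = -0.064520
N(d₁) = 0.680284,  N(d₂) = 0.474278,  e^(−rT) = 0.984334
E₀ = V₀·N(d₁) − D·e^(−rT)·N(d₂)
   = 475.6220·0.680284 − 433.8732·0.984334·0.474278 = 121.004835
B₀ = V₀ − E₀ = 475.6220 − 121.004835 = 354.617165

B0=354.6172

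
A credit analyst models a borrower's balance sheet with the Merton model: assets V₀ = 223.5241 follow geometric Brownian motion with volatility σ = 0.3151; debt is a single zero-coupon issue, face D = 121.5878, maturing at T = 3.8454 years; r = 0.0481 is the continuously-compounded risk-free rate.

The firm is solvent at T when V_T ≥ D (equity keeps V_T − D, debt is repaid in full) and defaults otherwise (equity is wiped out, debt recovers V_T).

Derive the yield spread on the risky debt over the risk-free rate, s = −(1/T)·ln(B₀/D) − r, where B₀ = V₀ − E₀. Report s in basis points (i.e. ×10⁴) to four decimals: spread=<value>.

d₁ = [ln(V₀/D) + (r + σ²/2)T] / (σ√T)
   = [ln(223.5241/121.5878) + (0.0481 + 0.5·0.3151²)·3.8454] / (0.3151·√3.8454)
   = [0.608883 + 0.375865] / 0.617901 = 1.593697
d₂ = d₁ − σ√T = 1.593697 − 0.617901 = 0.975795
N(d₁) = 0.944498,  N(d₂) = 0.835417,  e^(−rT) = 0.831134
E₀ = V₀·N(d₁) − D·e^(−rT)·N(d₂)
   = 223.5241·0.944498 − 121.5878·0.831134·0.835417 = 126.694324
B₀ = V₀ − E₀ = 223.5241 − 126.694324 = 96.829776
spread = −(1/T)·ln(B₀/D) − r = −(1/3.8454)·ln(96.829776/121.5878) − 0.0481 = 0.01110895
in basis points: 0.01110895 × 10⁴ = 111.0895 bp

spread=111.0895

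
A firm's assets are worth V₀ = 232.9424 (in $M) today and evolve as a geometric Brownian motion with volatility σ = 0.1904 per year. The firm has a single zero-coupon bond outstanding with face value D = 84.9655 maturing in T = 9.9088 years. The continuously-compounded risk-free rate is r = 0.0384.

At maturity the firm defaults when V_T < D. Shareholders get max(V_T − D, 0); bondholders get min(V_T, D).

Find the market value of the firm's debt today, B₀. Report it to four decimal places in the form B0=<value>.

B0=57.8420

d₁ = [ln(V₀/D) + (r + σ²/2)T] / (σ√T)
   = [ln(232.9424/84.9655) + (0.0384 + 0.5·0.1904²)·9.9088] / (0.1904·√9.9088)
   = [1.008546 + 0.560106] / 0.599346 = 2.617273
d₂ = d₁ − σ√T = 2.617273 − 0.599346 = 2.017927
N(d₁) = 0.995568,  N(d₂) = 0.978201,  e^(−rT) = 0.683521
E₀ = V₀·N(d₁) − D·e^(−rT)·N(d₂)
   = 232.9424·0.995568 − 84.9655·0.683521·0.978201 = 175.100367
B₀ = V₀ − E₀ = 232.9424 − 175.100367 = 57.842033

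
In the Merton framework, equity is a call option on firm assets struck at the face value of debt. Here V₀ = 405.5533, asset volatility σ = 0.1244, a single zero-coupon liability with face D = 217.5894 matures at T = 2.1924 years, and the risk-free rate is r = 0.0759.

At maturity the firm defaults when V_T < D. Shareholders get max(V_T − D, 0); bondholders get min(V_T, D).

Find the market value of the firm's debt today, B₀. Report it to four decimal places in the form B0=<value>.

d₁ = [ln(V₀/D) + (r + σ²/2)T] / (σ√T)
   = [ln(405.5533/217.5894) + (0.0759 + 0.5·0.1244²)·2.1924] / (0.1244·√2.1924)
   = [0.622643 + 0.183367] / 0.184196 = 4.375826
d₂ = d₁ − σ√T = 4.375826 − 0.184196 = 4.191630
N(d₁) = 0.999994,  N(d₂) = 0.999986,  e^(−rT) = 0.846705
E₀ = V₀·N(d₁) − D·e^(−rT)·N(d₂)
   = 405.5533·0.999994 − 217.5894·0.846705·0.999986 = 221.319407
B₀ = V₀ − E₀ = 405.5533 − 221.319407 = 184.233893

B0=184.2339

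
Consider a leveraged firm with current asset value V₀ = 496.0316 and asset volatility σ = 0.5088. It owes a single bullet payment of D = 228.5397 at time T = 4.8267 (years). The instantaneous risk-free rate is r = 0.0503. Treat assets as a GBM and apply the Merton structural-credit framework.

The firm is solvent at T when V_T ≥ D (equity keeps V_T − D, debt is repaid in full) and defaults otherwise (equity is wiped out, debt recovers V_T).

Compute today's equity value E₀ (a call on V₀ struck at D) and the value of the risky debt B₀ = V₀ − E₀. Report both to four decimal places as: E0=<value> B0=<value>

E0=346.6070 B0=149.4246

d₁ = [ln(V₀/D) + (r + σ²/2)T] / (σ√T)
   = [ln(496.0316/228.5397) + (0.0503 + 0.5·0.5088²)·4.8267] / (0.5088·√4.8267)
   = [0.774930 + 0.867545] / 1.117821 = 1.469354
d₂ = d₁ − σ√T = 1.469354 − 1.117821 = 0.351533
N(d₁) = 0.929132,  N(d₂) = 0.637406,  e^(−rT) = 0.784442
E₀ = V₀·N(d₁) − D·e^(−rT)·N(d₂)
   = 496.0316·0.929132 − 228.5397·0.784442·0.637406 = 346.607035
B₀ = V₀ − E₀ = 496.0316 − 346.607035 = 149.424565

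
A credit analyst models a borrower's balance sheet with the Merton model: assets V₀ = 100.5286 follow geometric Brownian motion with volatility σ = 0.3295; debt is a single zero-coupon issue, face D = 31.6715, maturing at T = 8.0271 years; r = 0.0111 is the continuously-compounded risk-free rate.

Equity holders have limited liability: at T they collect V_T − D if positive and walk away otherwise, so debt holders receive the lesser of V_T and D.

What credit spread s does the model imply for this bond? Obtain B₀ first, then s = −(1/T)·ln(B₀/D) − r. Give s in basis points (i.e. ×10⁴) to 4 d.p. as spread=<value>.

d₁ = [ln(V₀/D) + (r + σ²/2)T] / (σ√T)
   = [ln(100.5286/31.6715) + (0.0111 + 0.5·0.3295²)·8.0271] / (0.3295·√8.0271)
   = [1.155025 + 0.524853] / 0.933544 = 1.799463
d₂ = d₁ − σ√T = 1.799463 − 0.933544 = 0.865919
N(d₁) = 0.964027,  N(d₂) = 0.806733,  e^(−rT) = 0.914753
E₀ = V₀·N(d₁) − D·e^(−rT)·N(d₂)
   = 100.5286·0.964027 − 31.6715·0.914753·0.806733 = 73.539965
B₀ = V₀ − E₀ = 100.5286 − 73.539965 = 26.988635
spread = −(1/T)·ln(B₀/D) − r = −(1/8.0271)·ln(26.988635/31.6715) − 0.0111 = 0.00883265
in basis points: 0.00883265 × 10⁴ = 88.3265 bp

spread=88.3265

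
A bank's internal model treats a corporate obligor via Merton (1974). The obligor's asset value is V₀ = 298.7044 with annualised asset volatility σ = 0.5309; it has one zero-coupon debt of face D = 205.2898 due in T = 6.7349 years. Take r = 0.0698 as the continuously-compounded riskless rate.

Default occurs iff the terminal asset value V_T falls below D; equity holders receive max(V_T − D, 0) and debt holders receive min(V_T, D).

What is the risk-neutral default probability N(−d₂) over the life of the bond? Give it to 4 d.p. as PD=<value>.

PD=0.5301

d₁ = [ln(V₀/D) + (r + σ²/2)T] / (σ√T)
   = [ln(298.7044/205.2898) + (0.0698 + 0.5·0.5309²)·6.7349] / (0.5309·√6.7349)
   = [0.375032 + 1.419228] / 1.377775 = 1.302288
d₂ = d₁ − σ√T = 1.302288 − 1.377775 = -0.075487
risk-neutral PD = N(−d₂) = N(0.075487) = 0.530086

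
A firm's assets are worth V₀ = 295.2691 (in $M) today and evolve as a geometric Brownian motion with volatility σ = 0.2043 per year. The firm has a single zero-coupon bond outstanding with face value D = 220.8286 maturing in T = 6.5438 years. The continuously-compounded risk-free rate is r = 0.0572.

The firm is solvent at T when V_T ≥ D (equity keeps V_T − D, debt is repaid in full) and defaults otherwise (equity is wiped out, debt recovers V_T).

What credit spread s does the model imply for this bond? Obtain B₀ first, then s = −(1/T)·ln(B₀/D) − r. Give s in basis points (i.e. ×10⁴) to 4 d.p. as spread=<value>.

d₁ = [ln(V₀/D) + (r + σ²/2)T] / (σ√T)
   = [ln(295.2691/220.8286) + (0.0572 + 0.5·0.2043²)·6.5438] / (0.2043·√6.5438)
   = [0.290500 + 0.510870] / 0.522617 = 1.533379
d₂ = d₁ − σ√T = 1.533379 − 0.522617 = 1.010763
N(d₁) = 0.937409,  N(d₂) = 0.843935,  e^(−rT) = 0.687767
E₀ = V₀·N(d₁) − D·e^(−rT)·N(d₂)
   = 295.2691·0.937409 − 220.8286·0.687767·0.843935 = 148.612197
B₀ = V₀ − E₀ = 295.2691 − 148.612197 = 146.656903
spread = −(1/T)·ln(B₀/D) − r = −(1/6.5438)·ln(146.656903/220.8286) − 0.0572 = 0.00534638
in basis points: 0.00534638 × 10⁴ = 53.4638 bp

spread=53.4638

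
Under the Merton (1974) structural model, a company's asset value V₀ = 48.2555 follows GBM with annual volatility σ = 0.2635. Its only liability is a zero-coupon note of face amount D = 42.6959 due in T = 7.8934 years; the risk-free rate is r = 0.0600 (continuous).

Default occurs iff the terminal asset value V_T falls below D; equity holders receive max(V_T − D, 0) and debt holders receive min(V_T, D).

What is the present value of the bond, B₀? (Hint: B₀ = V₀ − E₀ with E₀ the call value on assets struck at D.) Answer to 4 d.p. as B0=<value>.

B0=23.5548

d₁ = [ln(V₀/D) + (r + σ²/2)T] / (σ√T)
   = [ln(48.2555/42.6959) + (0.0600 + 0.5·0.2635²)·7.8934] / (0.2635·√7.8934)
   = [0.122407 + 0.747632] / 0.740308 = 1.175239
d₂ = d₁ − σ√T = 1.175239 − 0.740308 = 0.434930
N(d₁) = 0.880050,  N(d₂) = 0.668194,  e^(−rT) = 0.622754
E₀ = V₀·N(d₁) − D·e^(−rT)·N(d₂)
   = 48.2555·0.880050 − 42.6959·0.622754·0.668194 = 24.700651
B₀ = V₀ − E₀ = 48.2555 − 24.700651 = 23.554849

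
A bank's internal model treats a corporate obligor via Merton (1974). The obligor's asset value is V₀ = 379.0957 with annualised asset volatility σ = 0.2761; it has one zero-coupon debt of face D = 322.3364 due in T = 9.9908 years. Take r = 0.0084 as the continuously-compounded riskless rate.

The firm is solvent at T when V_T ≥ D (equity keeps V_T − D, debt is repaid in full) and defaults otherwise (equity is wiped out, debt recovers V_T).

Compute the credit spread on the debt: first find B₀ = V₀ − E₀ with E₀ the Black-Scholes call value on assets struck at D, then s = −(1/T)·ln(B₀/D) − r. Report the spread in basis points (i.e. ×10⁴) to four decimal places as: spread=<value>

spread=300.2101

d₁ = [ln(V₀/D) + (r + σ²/2)T] / (σ√T)
   = [ln(379.0957/322.3364) + (0.0084 + 0.5·0.2761²)·9.9908] / (0.2761·√9.9908)
   = [0.162193 + 0.464728] / 0.872703 = 0.718367
d₂ = d₁ − σ√T = 0.718367 − 0.872703 = -0.154336
N(d₁) = 0.763734,  N(d₂) = 0.438672,  e^(−rT) = 0.919502
E₀ = V₀·N(d₁) − D·e^(−rT)·N(d₂)
   = 379.0957·0.763734 − 322.3364·0.919502·0.438672 = 159.510771
B₀ = V₀ − E₀ = 379.0957 − 159.510771 = 219.584929
spread = −(1/T)·ln(B₀/D) − r = −(1/9.9908)·ln(219.584929/322.3364) − 0.0084 = 0.03002101
in basis points: 0.03002101 × 10⁴ = 300.2101 bp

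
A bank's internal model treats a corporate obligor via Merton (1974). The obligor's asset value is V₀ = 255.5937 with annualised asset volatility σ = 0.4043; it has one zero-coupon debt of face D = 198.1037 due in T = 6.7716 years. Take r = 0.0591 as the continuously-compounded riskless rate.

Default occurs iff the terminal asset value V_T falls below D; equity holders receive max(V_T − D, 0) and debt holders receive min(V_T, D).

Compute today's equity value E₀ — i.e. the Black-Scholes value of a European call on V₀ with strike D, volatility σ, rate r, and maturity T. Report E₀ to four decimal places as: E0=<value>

E0=152.0650

d₁ = [ln(V₀/D) + (r + σ²/2)T] / (σ√T)
   = [ln(255.5937/198.1037) + (0.0591 + 0.5·0.4043²)·6.7716] / (0.4043·√6.7716)
   = [0.254798 + 0.953639] / 1.052082 = 1.148616
d₂ = d₁ − σ√T = 1.148616 − 1.052082 = 0.096535
N(d₁) = 0.874643,  N(d₂) = 0.538452,  e^(−rT) = 0.670185
E₀ = V₀·N(d₁) − D·e^(−rT)·N(d₂)
   = 255.5937·0.874643 − 198.1037·0.670185·0.538452 = 152.065019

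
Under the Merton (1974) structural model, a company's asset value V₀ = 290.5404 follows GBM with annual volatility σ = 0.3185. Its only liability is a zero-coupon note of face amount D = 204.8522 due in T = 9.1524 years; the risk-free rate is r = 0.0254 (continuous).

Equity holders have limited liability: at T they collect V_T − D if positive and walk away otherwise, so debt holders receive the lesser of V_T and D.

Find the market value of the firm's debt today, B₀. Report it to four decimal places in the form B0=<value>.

B0=129.4008

d₁ = [ln(V₀/D) + (r + σ²/2)T] / (σ√T)
   = [ln(290.5404/204.8522) + (0.0254 + 0.5·0.3185²)·9.1524] / (0.3185·√9.1524)
   = [0.349454 + 0.696691] / 0.963556 = 1.085713
d₂ = d₁ − σ√T = 1.085713 − 0.963556 = 0.122157
N(d₁) = 0.861197,  N(d₂) = 0.548613,  e^(−rT) = 0.792573
E₀ = V₀·N(d₁) − D·e^(−rT)·N(d₂)
   = 290.5404·0.861197 − 204.8522·0.792573·0.548613 = 161.139617
B₀ = V₀ − E₀ = 290.5404 − 161.139617 = 129.400783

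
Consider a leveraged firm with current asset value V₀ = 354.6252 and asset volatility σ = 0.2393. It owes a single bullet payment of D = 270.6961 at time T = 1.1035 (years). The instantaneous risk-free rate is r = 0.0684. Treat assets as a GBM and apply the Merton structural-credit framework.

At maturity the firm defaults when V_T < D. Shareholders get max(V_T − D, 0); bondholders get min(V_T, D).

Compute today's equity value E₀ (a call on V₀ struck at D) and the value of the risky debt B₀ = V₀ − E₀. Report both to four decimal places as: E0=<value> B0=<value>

E0=106.5006 B0=248.1246

d₁ = [ln(V₀/D) + (r + σ²/2)T] / (σ√T)
   = [ln(354.6252/270.6961) + (0.0684 + 0.5·0.2393²)·1.1035] / (0.2393·√1.1035)
   = [0.270065 + 0.107075] / 0.251379 = 1.500284
d₂ = d₁ − σ√T = 1.500284 − 0.251379 = 1.248905
N(d₁) = 0.933230,  N(d₂) = 0.894150,  e^(−rT) = 0.927299
E₀ = V₀·N(d₁) − D·e^(−rT)·N(d₂)
   = 354.6252·0.933230 − 270.6961·0.927299·0.894150 = 106.500584
B₀ = V₀ − E₀ = 354.6252 − 106.500584 = 248.124616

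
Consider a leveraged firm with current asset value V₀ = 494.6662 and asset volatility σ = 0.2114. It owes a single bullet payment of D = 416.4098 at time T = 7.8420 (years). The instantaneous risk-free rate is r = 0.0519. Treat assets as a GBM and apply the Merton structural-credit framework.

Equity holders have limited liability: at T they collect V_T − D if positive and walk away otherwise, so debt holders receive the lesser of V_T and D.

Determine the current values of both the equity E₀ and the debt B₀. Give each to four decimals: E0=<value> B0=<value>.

E0=235.9950 B0=258.6712

d₁ = [ln(V₀/D) + (r + σ²/2)T] / (σ√T)
   = [ln(494.6662/416.4098) + (0.0519 + 0.5·0.2114²)·7.8420] / (0.2114·√7.8420)
   = [0.172213 + 0.582229] / 0.591995 = 1.274406
d₂ = d₁ − σ√T = 1.274406 − 0.591995 = 0.682410
N(d₁) = 0.898740,  N(d₂) = 0.752510,  e^(−rT) = 0.665644
E₀ = V₀·N(d₁) − D·e^(−rT)·N(d₂)
   = 494.6662·0.898740 − 416.4098·0.665644·0.752510 = 235.994988
B₀ = V₀ − E₀ = 494.6662 − 235.994988 = 258.671212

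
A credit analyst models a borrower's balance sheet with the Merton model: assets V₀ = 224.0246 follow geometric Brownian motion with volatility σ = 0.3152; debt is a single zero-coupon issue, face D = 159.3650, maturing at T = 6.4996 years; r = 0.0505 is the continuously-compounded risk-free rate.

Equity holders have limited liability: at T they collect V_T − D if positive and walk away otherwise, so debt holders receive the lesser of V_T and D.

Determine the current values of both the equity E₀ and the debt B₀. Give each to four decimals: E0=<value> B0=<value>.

E0=123.1919 B0=100.8327

d₁ = [ln(V₀/D) + (r + σ²/2)T] / (σ√T)
   = [ln(224.0246/159.3650) + (0.0505 + 0.5·0.3152²)·6.4996] / (0.3152·√6.4996)
   = [0.340559 + 0.651101] / 0.803581 = 1.234051
d₂ = d₁ − σ√T = 1.234051 − 0.803581 = 0.430470
N(d₁) = 0.891408,  N(d₂) = 0.666573,  e^(−rT) = 0.720197
E₀ = V₀·N(d₁) − D·e^(−rT)·N(d₂)
   = 224.0246·0.891408 − 159.3650·0.720197·0.666573 = 123.191876
B₀ = V₀ − E₀ = 224.0246 − 123.191876 = 100.832724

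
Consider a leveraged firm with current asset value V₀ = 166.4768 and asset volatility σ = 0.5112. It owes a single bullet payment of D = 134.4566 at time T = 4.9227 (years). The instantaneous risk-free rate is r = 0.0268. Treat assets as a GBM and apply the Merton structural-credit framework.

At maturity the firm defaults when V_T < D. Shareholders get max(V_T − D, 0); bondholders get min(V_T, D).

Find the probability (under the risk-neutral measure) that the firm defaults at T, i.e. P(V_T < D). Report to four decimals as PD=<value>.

d₁ = [ln(V₀/D) + (r + σ²/2)T] / (σ√T)
   = [ln(166.4768/134.4566) + (0.0268 + 0.5·0.5112²)·4.9227] / (0.5112·√4.9227)
   = [0.213614 + 0.775142] / 1.134208 = 0.871760
d₂ = d₁ − σ√T = 0.871760 − 1.134208 = -0.262448
risk-neutral PD = N(−d₂) = N(0.262448) = 0.603512

PD=0.6035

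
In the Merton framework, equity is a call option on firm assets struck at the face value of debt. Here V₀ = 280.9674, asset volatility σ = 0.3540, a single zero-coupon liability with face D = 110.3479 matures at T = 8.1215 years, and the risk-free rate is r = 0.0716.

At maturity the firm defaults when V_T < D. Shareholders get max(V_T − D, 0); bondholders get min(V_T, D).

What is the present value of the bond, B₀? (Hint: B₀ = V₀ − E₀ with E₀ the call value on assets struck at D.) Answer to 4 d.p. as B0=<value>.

B0=58.1626

d₁ = [ln(V₀/D) + (r + σ²/2)T] / (σ√T)
   = [ln(280.9674/110.3479) + (0.0716 + 0.5·0.3540²)·8.1215] / (0.3540·√8.1215)
   = [0.934601 + 1.090376] / 1.008838 = 2.007237
d₂ = d₁ − σ√T = 2.007237 − 1.008838 = 0.998399
N(d₁) = 0.977638,  N(d₂) = 0.840957,  e^(−rT) = 0.559059
E₀ = V₀·N(d₁) − D·e^(−rT)·N(d₂)
   = 280.9674·0.977638 − 110.3479·0.559059·0.840957 = 222.804830
B₀ = V₀ − E₀ = 280.9674 − 222.804830 = 58.162570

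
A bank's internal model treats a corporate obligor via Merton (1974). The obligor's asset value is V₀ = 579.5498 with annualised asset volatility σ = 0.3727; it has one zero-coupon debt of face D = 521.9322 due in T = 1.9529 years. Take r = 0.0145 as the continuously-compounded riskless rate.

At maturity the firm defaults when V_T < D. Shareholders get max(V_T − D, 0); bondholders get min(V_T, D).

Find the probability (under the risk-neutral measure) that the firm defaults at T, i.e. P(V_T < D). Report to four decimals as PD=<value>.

PD=0.5020

d₁ = [ln(V₀/D) + (r + σ²/2)T] / (σ√T)
   = [ln(579.5498/521.9322) + (0.0145 + 0.5·0.3727²)·1.9529] / (0.3727·√1.9529)
   = [0.104714 + 0.163951] / 0.520834 = 0.515836
d₂ = d₁ − σ√T = 0.515836 − 0.520834 = -0.004998
risk-neutral PD = N(−d₂) = N(0.004998) = 0.501994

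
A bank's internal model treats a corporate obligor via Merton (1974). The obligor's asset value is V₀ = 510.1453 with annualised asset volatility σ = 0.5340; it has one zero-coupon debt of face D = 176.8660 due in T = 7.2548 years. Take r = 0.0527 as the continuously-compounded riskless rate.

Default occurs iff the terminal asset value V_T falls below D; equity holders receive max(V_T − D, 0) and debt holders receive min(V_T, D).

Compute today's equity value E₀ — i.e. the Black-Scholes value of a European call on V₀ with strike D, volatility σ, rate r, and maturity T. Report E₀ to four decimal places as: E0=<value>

E0=414.6353

d₁ = [ln(V₀/D) + (r + σ²/2)T] / (σ√T)
   = [ln(510.1453/176.8660) + (0.0527 + 0.5·0.5340²)·7.2548] / (0.5340·√7.2548)
   = [1.059303 + 1.416703] / 1.438315 = 1.721463
d₂ = d₁ − σ√T = 1.721463 − 1.438315 = 0.283148
N(d₁) = 0.957417,  N(d₂) = 0.611468,  e^(−rT) = 0.682271
E₀ = V₀·N(d₁) − D·e^(−rT)·N(d₂)
   = 510.1453·0.957417 − 176.8660·0.682271·0.611468 = 414.635323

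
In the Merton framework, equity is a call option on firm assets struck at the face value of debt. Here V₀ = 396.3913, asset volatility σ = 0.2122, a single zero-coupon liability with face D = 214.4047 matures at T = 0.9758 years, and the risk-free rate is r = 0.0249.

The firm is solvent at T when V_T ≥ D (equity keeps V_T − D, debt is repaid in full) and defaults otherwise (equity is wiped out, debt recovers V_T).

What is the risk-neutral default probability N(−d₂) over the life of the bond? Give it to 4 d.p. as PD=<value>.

PD=0.0016

d₁ = [ln(V₀/D) + (r + σ²/2)T] / (σ√T)
   = [ln(396.3913/214.4047) + (0.0249 + 0.5·0.2122²)·0.9758] / (0.2122·√0.9758)
   = [0.614537 + 0.046267] / 0.209617 = 3.152438
d₂ = d₁ − σ√T = 3.152438 − 0.209617 = 2.942821
risk-neutral PD = N(−d₂) = N(-2.942821) = 0.001626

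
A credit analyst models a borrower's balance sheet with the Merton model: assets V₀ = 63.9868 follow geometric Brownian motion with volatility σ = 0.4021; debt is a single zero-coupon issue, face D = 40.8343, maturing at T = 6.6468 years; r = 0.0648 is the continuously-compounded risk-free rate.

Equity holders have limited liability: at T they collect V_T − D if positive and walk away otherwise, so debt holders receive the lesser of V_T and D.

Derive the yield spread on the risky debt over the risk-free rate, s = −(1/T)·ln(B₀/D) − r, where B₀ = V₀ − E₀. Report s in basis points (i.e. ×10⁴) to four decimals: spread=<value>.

d₁ = [ln(V₀/D) + (r + σ²/2)T] / (σ√T)
   = [ln(63.9868/40.8343) + (0.0648 + 0.5·0.4021²)·6.6468] / (0.4021·√6.6468)
   = [0.449154 + 0.968055] / 1.036670 = 1.367079
d₂ = d₁ − σ√T = 1.367079 − 1.036670 = 0.330409
N(d₁) = 0.914200,  N(d₂) = 0.629455,  e^(−rT) = 0.650046
E₀ = V₀·N(d₁) − D·e^(−rT)·N(d₂)
   = 63.9868·0.914200 − 40.8343·0.650046·0.629455 = 41.788370
B₀ = V₀ − E₀ = 63.9868 − 41.788370 = 22.198430
spread = −(1/T)·ln(B₀/D) − r = −(1/6.6468)·ln(22.198430/40.8343) − 0.0648 = 0.02689839
in basis points: 0.02689839 × 10⁴ = 268.9839 bp

spread=268.9839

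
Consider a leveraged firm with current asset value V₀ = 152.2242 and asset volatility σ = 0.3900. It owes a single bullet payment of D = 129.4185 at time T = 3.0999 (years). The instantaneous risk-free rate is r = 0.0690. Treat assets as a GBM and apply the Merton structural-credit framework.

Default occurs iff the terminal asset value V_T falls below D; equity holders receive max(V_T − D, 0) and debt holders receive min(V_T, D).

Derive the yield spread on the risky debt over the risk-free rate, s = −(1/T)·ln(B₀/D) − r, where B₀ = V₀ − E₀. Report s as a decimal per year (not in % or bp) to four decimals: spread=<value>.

d₁ = [ln(V₀/D) + (r + σ²/2)T] / (σ√T)
   = [ln(152.2242/129.4185) + (0.0690 + 0.5·0.3900²)·3.0999] / (0.3900·√3.0999)
   = [0.162303 + 0.449640] / 0.686655 = 0.891195
d₂ = d₁ − σ√T = 0.891195 − 0.686655 = 0.204541
N(d₁) = 0.813588,  N(d₂) = 0.581034,  e^(−rT) = 0.807435
E₀ = V₀·N(d₁) − D·e^(−rT)·N(d₂)
   = 152.2242·0.813588 − 129.4185·0.807435·0.581034 = 63.131404
B₀ = V₀ − E₀ = 152.2242 − 63.131404 = 89.092796
spread = −(1/T)·ln(B₀/D) − r = −(1/3.0999)·ln(89.092796/129.4185) − 0.0690 = 0.05144674

spread=0.0514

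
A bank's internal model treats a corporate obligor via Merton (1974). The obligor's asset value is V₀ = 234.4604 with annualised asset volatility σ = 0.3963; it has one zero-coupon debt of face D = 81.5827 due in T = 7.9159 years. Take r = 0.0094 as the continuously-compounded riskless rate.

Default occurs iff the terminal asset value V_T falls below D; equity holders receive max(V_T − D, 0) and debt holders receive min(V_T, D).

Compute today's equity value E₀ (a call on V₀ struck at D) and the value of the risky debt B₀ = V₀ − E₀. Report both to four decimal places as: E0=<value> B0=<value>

d₁ = [ln(V₀/D) + (r + σ²/2)T] / (σ√T)
   = [ln(234.4604/81.5827) + (0.0094 + 0.5·0.3963²)·7.9159] / (0.3963·√7.9159)
   = [1.055669 + 0.696020] / 1.114998 = 1.571024
d₂ = d₁ − σ√T = 1.571024 − 1.114998 = 0.456026
N(d₁) = 0.941912,  N(d₂) = 0.675814,  e^(−rT) = 0.928292
E₀ = V₀·N(d₁) − D·e^(−rT)·N(d₂)
   = 234.4604·0.941912 − 81.5827·0.928292·0.675814 = 169.659818
B₀ = V₀ − E₀ = 234.4604 − 169.659818 = 64.800582

E0=169.6598 B0=64.8006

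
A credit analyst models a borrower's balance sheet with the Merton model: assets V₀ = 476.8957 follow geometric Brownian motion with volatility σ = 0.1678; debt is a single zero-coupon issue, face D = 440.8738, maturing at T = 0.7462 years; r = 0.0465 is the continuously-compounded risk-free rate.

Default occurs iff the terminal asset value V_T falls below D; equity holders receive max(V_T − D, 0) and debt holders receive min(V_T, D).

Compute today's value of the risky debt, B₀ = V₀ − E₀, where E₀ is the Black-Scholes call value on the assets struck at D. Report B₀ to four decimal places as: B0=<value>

B0=417.7357

d₁ = [ln(V₀/D) + (r + σ²/2)T] / (σ√T)
   = [ln(476.8957/440.8738) + (0.0465 + 0.5·0.1678²)·0.7462] / (0.1678·√0.7462)
   = [0.078539 + 0.045204] / 0.144950 = 0.853690
d₂ = d₁ − σ√T = 0.853690 − 0.144950 = 0.708740
N(d₁) = 0.803362,  N(d₂) = 0.760757,  e^(−rT) = 0.965897
E₀ = V₀·N(d₁) − D·e^(−rT)·N(d₂)
   = 476.8957·0.803362 − 440.8738·0.965897·0.760757 = 59.160039
B₀ = V₀ − E₀ = 476.8957 − 59.160039 = 417.735661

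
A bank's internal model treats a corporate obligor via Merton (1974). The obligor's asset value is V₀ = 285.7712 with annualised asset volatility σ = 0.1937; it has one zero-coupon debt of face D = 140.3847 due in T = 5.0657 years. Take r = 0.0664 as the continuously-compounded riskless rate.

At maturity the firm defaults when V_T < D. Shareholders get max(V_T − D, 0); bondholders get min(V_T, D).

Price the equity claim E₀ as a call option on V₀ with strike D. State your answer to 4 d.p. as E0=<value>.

d₁ = [ln(V₀/D) + (r + σ²/2)T] / (σ√T)
   = [ln(285.7712/140.3847) + (0.0664 + 0.5·0.1937²)·5.0657] / (0.1937·√5.0657)
   = [0.710805 + 0.431394] / 0.435963 = 2.619947
d₂ = d₁ − σ√T = 2.619947 − 0.435963 = 2.183984
N(d₁) = 0.995603,  N(d₂) = 0.985518,  e^(−rT) = 0.714364
E₀ = V₀·N(d₁) − D·e^(−rT)·N(d₂)
   = 285.7712·0.995603 − 140.3847·0.714364·0.985518 = 185.681132

E0=185.6811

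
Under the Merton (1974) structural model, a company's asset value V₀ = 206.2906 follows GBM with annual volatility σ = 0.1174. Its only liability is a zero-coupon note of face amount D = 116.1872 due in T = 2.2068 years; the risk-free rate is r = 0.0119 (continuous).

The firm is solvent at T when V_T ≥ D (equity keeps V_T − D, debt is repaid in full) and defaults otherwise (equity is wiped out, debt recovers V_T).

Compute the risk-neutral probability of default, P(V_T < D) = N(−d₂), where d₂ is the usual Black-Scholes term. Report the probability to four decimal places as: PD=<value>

PD=0.0004

d₁ = [ln(V₀/D) + (r + σ²/2)T] / (σ√T)
   = [ln(206.2906/116.1872) + (0.0119 + 0.5·0.1174²)·2.2068] / (0.1174·√2.2068)
   = [0.574083 + 0.041469] / 0.174401 = 3.529516
d₂ = d₁ − σ√T = 3.529516 − 0.174401 = 3.355115
risk-neutral PD = N(−d₂) = N(-3.355115) = 0.000397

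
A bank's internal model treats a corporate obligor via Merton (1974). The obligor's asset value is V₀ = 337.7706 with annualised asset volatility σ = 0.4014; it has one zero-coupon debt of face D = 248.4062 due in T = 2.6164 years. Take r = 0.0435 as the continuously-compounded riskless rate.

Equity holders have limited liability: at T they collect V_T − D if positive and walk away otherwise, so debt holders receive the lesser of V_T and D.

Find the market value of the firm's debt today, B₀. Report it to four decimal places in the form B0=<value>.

B0=194.8050

d₁ = [ln(V₀/D) + (r + σ²/2)T] / (σ√T)
   = [ln(337.7706/248.4062) + (0.0435 + 0.5·0.4014²)·2.6164] / (0.4014·√2.6164)
   = [0.307302 + 0.324593] / 0.649276 = 0.973230
d₂ = d₁ − σ√T = 0.973230 − 0.649276 = 0.323954
N(d₁) = 0.834780,  N(d₂) = 0.627013,  e^(−rT) = 0.892424
E₀ = V₀·N(d₁) − D·e^(−rT)·N(d₂)
   = 337.7706·0.834780 − 248.4062·0.892424·0.627013 = 142.965588
B₀ = V₀ − E₀ = 337.7706 − 142.965588 = 194.805012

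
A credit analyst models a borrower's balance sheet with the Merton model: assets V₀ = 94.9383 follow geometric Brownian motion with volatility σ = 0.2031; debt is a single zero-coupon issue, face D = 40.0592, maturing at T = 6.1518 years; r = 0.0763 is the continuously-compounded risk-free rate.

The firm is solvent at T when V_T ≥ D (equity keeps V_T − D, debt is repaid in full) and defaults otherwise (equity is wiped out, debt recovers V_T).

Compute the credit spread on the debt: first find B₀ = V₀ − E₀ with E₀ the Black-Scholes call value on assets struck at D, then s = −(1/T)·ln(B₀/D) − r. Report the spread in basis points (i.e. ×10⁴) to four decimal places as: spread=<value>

spread=1.9701

d₁ = [ln(V₀/D) + (r + σ²/2)T] / (σ√T)
   = [ln(94.9383/40.0592) + (0.0763 + 0.5·0.2031²)·6.1518] / (0.2031·√6.1518)
   = [0.862869 + 0.596262] / 0.503745 = 2.896565
d₂ = d₁ − σ√T = 2.896565 − 0.503745 = 2.392819
N(d₁) = 0.998114,  N(d₂) = 0.991640,  e^(−rT) = 0.625388
E₀ = V₀·N(d₁) − D·e^(−rT)·N(d₂)
   = 94.9383·0.998114 − 40.0592·0.625388·0.991640 = 69.916084
B₀ = V₀ − E₀ = 94.9383 − 69.916084 = 25.022216
spread = −(1/T)·ln(B₀/D) − r = −(1/6.1518)·ln(25.022216/40.0592) − 0.0763 = 0.00019701
in basis points: 0.00019701 × 10⁴ = 1.9701 bp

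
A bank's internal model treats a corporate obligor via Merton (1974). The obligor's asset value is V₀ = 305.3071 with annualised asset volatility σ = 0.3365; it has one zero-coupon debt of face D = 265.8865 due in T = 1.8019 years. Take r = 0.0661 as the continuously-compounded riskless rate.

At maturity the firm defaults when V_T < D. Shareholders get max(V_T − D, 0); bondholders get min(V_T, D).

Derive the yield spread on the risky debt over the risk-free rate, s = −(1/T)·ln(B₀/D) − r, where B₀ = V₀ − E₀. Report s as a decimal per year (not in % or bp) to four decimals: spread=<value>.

d₁ = [ln(V₀/D) + (r + σ²/2)T] / (σ√T)
   = [ln(305.3071/265.8865) + (0.0661 + 0.5·0.3365²)·1.8019] / (0.3365·√1.8019)
   = [0.138249 + 0.221122] / 0.451700 = 0.795596
d₂ = d₁ − σ√T = 0.795596 − 0.451700 = 0.343895
N(d₁) = 0.786866,  N(d₂) = 0.634537,  e^(−rT) = 0.887714
E₀ = V₀·N(d₁) − D·e^(−rT)·N(d₂)
   = 305.3071·0.786866 − 265.8865·0.887714·0.634537 = 90.465278
B₀ = V₀ − E₀ = 305.3071 − 90.465278 = 214.841822
spread = −(1/T)·ln(B₀/D) − r = −(1/1.8019)·ln(214.841822/265.8865) − 0.0661 = 0.05220150

spread=0.0522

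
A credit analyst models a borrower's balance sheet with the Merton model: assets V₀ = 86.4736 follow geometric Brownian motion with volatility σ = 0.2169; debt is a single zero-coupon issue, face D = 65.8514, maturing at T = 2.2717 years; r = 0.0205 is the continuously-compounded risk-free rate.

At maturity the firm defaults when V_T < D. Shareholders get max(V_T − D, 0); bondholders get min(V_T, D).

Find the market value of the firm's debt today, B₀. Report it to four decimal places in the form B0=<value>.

d₁ = [ln(V₀/D) + (r + σ²/2)T] / (σ√T)
   = [ln(86.4736/65.8514) + (0.0205 + 0.5·0.2169²)·2.2717] / (0.2169·√2.2717)
   = [0.272438 + 0.100007] / 0.326915 = 1.139271
d₂ = d₁ − σ√T = 1.139271 − 0.326915 = 0.812356
N(d₁) = 0.872705,  N(d₂) = 0.791706,  e^(−rT) = 0.954498
E₀ = V₀·N(d₁) − D·e^(−rT)·N(d₂)
   = 86.4736·0.872705 − 65.8514·0.954498·0.791706 = 25.703222
B₀ = V₀ − E₀ = 86.4736 − 25.703222 = 60.770378

B0=60.7704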